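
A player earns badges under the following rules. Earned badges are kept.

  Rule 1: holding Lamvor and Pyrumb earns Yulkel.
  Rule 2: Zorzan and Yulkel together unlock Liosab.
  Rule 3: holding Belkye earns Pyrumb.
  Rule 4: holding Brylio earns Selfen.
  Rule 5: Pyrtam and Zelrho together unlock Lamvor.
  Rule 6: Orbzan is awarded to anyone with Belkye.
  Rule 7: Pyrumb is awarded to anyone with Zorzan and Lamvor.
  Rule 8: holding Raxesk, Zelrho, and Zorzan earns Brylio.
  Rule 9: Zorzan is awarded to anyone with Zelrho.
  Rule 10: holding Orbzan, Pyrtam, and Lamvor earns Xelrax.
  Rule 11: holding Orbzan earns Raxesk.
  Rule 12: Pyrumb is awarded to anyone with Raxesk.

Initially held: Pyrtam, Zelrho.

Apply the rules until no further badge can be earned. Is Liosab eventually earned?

With Pyrtam and Zelrho, Lamvor is earned (Rule 5).
With Zelrho, Zorzan is earned (Rule 9).
With Zorzan and Lamvor, Pyrumb is earned (Rule 7).
With Lamvor and Pyrumb, Yulkel is earned (Rule 1).
With Zorzan and Yulkel, Liosab is earned (Rule 2).

Yes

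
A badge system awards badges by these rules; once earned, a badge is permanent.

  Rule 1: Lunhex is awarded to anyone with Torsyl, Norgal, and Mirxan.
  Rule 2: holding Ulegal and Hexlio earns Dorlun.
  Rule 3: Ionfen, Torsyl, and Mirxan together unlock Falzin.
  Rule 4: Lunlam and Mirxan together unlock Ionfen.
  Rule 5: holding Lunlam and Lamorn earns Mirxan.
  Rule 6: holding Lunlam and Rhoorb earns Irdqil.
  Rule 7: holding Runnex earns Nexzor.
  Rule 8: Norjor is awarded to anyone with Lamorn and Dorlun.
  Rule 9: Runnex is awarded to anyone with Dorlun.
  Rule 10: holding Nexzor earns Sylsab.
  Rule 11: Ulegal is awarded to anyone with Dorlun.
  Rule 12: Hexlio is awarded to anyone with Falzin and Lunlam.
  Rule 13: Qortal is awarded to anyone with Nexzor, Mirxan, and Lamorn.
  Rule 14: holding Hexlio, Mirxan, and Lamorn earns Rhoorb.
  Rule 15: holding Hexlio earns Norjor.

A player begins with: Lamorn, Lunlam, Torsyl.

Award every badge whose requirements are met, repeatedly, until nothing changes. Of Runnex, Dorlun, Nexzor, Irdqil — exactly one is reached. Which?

With Lunlam and Lamorn, Mirxan is earned (Rule 5).
With Lunlam and Mirxan, Ionfen is earned (Rule 4).
With Ionfen, Torsyl, and Mirxan, Falzin is earned (Rule 3).
With Falzin and Lunlam, Hexlio is earned (Rule 12).
With Hexlio, Mirxan, and Lamorn, Rhoorb is earned (Rule 14).
With Lunlam and Rhoorb, Irdqil is earned (Rule 6).
Runnex would need Dorlun (Rule 9), but Dorlun is never earned. Dorlun would need Ulegal and Hexlio (Rule 2), but Ulegal is never earned. Nexzor would need Runnex (Rule 7), but Runnex is never earned.

Irdqil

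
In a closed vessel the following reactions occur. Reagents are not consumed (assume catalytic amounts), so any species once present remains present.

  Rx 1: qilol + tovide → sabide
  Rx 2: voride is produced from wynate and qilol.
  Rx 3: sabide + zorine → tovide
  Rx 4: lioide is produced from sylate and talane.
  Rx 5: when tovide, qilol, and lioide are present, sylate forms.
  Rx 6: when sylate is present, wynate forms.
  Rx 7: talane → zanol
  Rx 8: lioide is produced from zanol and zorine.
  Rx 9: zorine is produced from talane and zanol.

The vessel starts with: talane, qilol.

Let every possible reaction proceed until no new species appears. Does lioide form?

talane present → zanol forms (Rx 7).
talane and zanol present → zorine forms (Rx 9).
zanol and zorine present → lioide forms (Rx 8).

Yes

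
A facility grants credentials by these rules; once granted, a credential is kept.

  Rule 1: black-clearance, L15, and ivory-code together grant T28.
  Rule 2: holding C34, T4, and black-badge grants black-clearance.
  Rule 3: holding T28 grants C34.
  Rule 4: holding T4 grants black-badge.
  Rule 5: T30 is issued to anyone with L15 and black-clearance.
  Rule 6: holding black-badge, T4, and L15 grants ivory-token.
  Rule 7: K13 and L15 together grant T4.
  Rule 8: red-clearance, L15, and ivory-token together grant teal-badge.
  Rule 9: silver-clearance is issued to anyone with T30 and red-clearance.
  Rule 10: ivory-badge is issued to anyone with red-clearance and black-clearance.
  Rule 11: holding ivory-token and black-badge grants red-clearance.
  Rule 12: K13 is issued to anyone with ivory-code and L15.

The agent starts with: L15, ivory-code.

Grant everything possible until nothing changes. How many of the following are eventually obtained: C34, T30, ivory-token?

1

Holding ivory-code and L15 grants K13 (Rule 12).
Holding K13 and L15 grants T4 (Rule 7).
Holding T4 grants black-badge (Rule 4).
Holding black-badge, T4, and L15 grants ivory-token (Rule 6).
C34 would need T28 (Rule 3), but T28 is never granted.
T30 would need L15 and black-clearance (Rule 5), but black-clearance is never granted.
ivory-token: reached.
Reached: ivory-token — 1 of the 3.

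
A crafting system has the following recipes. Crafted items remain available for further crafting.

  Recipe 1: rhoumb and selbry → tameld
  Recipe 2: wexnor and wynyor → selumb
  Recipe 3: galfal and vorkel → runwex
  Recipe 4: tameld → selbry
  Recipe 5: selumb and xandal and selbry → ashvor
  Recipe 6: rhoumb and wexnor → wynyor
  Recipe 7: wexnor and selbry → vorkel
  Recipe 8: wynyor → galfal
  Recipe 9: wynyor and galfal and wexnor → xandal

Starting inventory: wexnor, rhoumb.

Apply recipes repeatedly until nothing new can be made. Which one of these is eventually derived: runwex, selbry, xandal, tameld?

rhoumb and wexnor → wynyor (Recipe 6).
Using Recipe 8, wynyor makes galfal.
Using Recipe 9, wynyor, galfal, and wexnor make xandal.
selbry would need tameld (Recipe 4), but tameld is never obtained. tameld would need rhoumb and selbry (Recipe 1), but selbry is never obtained. runwex would need galfal and vorkel (Recipe 3), but vorkel is never obtained.

xandal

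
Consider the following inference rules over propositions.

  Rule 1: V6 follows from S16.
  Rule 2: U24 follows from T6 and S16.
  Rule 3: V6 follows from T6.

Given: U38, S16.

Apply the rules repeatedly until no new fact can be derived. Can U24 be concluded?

U24 would need T6 and S16 (Rule 2), but T6 is never established.

No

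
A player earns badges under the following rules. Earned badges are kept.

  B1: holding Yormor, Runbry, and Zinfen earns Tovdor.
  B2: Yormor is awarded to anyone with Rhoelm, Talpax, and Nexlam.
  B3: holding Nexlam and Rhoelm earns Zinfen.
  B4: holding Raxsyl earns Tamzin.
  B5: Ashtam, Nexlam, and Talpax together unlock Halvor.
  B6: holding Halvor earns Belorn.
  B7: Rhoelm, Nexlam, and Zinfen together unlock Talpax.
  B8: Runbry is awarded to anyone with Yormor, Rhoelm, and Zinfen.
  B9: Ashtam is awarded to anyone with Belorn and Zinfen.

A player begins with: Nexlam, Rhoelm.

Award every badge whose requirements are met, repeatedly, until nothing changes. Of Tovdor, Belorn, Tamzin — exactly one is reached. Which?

With Nexlam and Rhoelm, Zinfen is earned (B3).
With Rhoelm, Nexlam, and Zinfen, Talpax is earned (B7).
With Rhoelm, Talpax, and Nexlam, Yormor is earned (B2).
With Yormor, Rhoelm, and Zinfen, Runbry is earned (B8).
With Yormor, Runbry, and Zinfen, Tovdor is earned (B1).
Belorn would need Halvor (B6), but Halvor is never earned. Tamzin would need Raxsyl (B4), but Raxsyl is never earned.

Tovdor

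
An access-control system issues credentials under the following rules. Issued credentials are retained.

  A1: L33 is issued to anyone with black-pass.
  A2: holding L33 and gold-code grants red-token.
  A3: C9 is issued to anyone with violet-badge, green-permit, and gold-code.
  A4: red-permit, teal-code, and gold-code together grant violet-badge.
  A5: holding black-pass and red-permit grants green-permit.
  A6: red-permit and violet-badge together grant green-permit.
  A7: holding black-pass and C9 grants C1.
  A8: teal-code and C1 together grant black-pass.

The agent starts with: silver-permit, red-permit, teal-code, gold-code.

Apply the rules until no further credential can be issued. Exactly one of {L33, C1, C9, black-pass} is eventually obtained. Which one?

Holding red-permit, teal-code, and gold-code grants violet-badge (A4).
Holding red-permit and violet-badge grants green-permit (A6).
Holding violet-badge, green-permit, and gold-code grants C9 (A3).
C1 would need black-pass and C9 (A7), but black-pass is never granted. L33 would need black-pass (A1), but black-pass is never granted. black-pass would need teal-code and C1 (A8), but C1 is never granted.

C9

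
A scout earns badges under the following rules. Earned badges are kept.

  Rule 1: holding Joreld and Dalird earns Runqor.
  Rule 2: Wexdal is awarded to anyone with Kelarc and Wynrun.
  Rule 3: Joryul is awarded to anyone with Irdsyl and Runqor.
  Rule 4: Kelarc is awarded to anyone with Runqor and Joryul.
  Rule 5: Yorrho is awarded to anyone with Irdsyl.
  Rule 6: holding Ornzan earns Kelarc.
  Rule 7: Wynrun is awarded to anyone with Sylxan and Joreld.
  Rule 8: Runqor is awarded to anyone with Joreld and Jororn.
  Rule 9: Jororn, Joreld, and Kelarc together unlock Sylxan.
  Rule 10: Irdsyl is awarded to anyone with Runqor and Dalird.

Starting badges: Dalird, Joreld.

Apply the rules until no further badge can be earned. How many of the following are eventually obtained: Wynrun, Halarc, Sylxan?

Wynrun would need Sylxan and Joreld (Rule 7), but Sylxan is never earned.
No rule produces Halarc, and it is not given.
Sylxan would need Jororn, Joreld, and Kelarc (Rule 9), but Jororn is never earned.
None of the 3 are reached.

0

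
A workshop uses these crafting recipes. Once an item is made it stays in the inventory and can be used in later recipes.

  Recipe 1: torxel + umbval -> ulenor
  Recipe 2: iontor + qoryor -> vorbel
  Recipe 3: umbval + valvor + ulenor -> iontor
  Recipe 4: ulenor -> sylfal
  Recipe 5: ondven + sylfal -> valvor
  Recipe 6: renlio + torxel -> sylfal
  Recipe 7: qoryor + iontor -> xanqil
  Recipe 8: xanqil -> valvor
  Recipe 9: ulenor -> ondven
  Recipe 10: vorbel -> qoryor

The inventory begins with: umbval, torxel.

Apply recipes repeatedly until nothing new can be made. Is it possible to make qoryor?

qoryor would need vorbel (Recipe 10), but vorbel is never obtained.

No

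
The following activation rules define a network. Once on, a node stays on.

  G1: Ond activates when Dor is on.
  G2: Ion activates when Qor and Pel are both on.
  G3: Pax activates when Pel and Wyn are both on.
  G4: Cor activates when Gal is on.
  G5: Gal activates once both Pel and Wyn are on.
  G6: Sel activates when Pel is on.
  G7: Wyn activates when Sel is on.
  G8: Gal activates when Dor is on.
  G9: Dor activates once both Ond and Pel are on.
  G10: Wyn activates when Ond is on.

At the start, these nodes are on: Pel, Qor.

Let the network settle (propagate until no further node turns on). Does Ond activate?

Ond would need Dor (G1), but Dor never turns on.

No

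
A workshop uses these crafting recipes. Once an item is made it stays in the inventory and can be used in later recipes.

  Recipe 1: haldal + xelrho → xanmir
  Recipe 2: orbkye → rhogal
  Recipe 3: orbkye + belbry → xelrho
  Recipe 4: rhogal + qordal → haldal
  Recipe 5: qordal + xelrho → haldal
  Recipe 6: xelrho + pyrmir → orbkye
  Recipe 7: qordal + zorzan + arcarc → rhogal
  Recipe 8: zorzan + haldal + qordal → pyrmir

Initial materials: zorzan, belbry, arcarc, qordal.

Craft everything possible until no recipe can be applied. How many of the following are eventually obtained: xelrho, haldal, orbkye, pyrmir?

qordal + zorzan + arcarc → rhogal (Recipe 7).
rhogal + qordal → haldal (Recipe 4).
zorzan + haldal + qordal → pyrmir (Recipe 8).
xelrho would need orbkye and belbry (Recipe 3), but orbkye is never obtained.
haldal: reached.
orbkye would need xelrho and pyrmir (Recipe 6), but xelrho is never obtained.
pyrmir: reached.
Reached: haldal and pyrmir — 2 of the 4.

2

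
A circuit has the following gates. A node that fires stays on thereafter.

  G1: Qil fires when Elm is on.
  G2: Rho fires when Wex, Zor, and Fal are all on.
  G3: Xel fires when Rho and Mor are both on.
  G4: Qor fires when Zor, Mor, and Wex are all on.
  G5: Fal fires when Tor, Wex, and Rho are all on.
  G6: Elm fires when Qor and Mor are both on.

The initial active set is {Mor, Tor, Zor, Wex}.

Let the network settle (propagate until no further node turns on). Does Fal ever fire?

Fal would need Tor, Wex, and Rho (G5), but Rho never turns on.

No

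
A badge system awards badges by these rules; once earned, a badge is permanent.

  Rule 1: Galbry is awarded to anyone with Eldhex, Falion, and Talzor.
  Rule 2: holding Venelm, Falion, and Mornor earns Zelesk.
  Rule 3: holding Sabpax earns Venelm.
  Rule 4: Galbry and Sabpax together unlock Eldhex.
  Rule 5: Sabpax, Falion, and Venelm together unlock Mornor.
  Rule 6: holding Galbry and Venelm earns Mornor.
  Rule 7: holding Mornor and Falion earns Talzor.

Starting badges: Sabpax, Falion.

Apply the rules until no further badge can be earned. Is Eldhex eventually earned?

No

Eldhex would need Galbry and Sabpax (Rule 4), but Galbry is never earned.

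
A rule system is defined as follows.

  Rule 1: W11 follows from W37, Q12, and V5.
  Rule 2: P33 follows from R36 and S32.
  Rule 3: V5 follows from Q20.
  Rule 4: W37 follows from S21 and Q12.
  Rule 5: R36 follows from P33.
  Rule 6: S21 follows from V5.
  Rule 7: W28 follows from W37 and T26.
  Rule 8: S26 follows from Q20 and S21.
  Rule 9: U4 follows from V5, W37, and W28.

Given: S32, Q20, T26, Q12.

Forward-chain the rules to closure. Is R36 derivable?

R36 would need P33 (Rule 5), but P33 is never established.

No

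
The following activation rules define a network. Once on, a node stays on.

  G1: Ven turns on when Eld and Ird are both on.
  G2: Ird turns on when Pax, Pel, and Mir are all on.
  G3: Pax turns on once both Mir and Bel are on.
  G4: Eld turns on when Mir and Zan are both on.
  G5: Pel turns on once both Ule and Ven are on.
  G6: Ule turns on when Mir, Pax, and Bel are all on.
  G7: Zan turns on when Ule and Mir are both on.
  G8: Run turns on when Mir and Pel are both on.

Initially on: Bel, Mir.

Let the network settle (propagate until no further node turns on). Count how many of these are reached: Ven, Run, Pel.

Ven would need Eld and Ird (G1), but Ird never turns on.
Run would need Mir and Pel (G8), but Pel never turns on.
Pel would need Ule and Ven (G5), but Ven never turns on.
None of the 3 are reached.

0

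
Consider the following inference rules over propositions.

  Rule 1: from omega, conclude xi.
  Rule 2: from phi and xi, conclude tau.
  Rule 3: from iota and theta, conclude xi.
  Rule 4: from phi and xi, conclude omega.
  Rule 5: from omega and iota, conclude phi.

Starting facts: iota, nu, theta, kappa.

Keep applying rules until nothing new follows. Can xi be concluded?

From iota and theta, Rule 3 gives xi.

Yes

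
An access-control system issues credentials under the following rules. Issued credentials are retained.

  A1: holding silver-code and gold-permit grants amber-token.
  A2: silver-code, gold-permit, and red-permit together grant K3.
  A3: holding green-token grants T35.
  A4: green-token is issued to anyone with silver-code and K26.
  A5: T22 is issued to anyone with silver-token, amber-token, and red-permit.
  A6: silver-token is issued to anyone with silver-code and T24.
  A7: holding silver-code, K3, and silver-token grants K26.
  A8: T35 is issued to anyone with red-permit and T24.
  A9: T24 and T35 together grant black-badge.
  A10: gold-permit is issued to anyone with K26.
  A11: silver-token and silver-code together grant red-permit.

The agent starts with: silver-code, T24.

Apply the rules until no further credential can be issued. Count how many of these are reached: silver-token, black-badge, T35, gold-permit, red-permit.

4

Holding silver-code and T24 grants silver-token (A6).
Holding silver-token and silver-code grants red-permit (A11).
Holding red-permit and T24 grants T35 (A8).
Holding T24 and T35 grants black-badge (A9).
silver-token: reached.
black-badge: reached.
T35: reached.
gold-permit would need K26 (A10), but K26 is never granted.
red-permit: reached.
Reached: silver-token, black-badge, T35, and red-permit — 4 of the 5.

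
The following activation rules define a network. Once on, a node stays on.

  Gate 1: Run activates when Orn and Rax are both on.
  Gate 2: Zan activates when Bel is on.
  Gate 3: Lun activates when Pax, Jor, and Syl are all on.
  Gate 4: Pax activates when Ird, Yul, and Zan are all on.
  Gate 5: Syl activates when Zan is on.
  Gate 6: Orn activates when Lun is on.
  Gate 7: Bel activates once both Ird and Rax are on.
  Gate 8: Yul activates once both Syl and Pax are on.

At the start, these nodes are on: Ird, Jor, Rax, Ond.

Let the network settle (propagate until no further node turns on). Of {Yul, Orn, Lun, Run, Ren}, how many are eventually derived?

0

Yul would need Syl and Pax (Gate 8), but Pax never turns on.
Orn would need Lun (Gate 6), but Lun never turns on.
Lun would need Pax, Jor, and Syl (Gate 3), but Pax never turns on.
Run would need Orn and Rax (Gate 1), but Orn never turns on.
No rule produces Ren, and it is not given.
None of the 5 are reached.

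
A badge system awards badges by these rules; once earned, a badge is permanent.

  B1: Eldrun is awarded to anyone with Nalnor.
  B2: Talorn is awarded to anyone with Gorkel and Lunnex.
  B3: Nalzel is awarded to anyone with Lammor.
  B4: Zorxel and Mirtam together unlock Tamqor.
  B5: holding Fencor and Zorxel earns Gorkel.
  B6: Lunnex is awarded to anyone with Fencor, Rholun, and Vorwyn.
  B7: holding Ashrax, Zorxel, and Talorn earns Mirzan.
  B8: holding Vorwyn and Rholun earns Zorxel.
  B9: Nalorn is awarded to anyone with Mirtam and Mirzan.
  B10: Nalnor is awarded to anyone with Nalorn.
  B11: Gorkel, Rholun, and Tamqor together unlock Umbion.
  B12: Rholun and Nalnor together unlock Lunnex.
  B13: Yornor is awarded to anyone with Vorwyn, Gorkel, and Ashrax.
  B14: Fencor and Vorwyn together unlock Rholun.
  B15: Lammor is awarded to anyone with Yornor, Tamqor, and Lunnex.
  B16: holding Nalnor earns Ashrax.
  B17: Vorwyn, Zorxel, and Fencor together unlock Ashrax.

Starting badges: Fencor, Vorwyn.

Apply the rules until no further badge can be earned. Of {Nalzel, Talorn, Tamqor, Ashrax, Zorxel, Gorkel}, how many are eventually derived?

4

With Fencor and Vorwyn, Rholun is earned (B14).
With Vorwyn and Rholun, Zorxel is earned (B8).
With Fencor, Rholun, and Vorwyn, Lunnex is earned (B6).
With Fencor and Zorxel, Gorkel is earned (B5).
With Vorwyn, Zorxel, and Fencor, Ashrax is earned (B17).
With Gorkel and Lunnex, Talorn is earned (B2).
Nalzel would need Lammor (B3), but Lammor is never earned.
Talorn: reached.
Tamqor would need Zorxel and Mirtam (B4), but Mirtam is never earned.
Ashrax: reached.
Zorxel: reached.
Gorkel: reached.
Reached: Talorn, Ashrax, Zorxel, and Gorkel — 4 of the 6.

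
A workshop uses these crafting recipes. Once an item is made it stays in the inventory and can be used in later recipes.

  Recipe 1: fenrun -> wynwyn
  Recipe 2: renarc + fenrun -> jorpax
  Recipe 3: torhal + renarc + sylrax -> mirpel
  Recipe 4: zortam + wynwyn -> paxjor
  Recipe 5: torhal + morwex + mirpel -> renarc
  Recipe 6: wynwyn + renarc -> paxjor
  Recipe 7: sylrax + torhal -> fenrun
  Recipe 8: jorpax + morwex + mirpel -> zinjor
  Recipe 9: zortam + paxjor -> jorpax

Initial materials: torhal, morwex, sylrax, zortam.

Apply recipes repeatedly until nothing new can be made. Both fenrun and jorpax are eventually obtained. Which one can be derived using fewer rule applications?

fenrun: Using Recipe 7, sylrax and torhal make fenrun. [1 rule application]
jorpax: sylrax + torhal -> fenrun (Recipe 7). Using Recipe 1, fenrun makes wynwyn. Using Recipe 4, zortam and wynwyn make paxjor. Using Recipe 9, zortam and paxjor make jorpax. [4 rule applications]
fenrun needs fewer.

fenrun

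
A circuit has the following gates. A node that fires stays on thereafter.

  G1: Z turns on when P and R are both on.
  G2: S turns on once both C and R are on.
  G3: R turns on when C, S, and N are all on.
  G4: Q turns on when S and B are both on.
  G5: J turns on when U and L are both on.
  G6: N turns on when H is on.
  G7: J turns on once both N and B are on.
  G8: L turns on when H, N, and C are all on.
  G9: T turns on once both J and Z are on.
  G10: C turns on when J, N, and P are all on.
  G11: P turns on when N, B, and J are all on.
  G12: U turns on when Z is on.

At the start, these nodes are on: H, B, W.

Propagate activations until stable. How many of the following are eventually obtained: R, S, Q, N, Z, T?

G6: H on → N on.
R would need C, S, and N (G3), but S never turns on.
S would need C and R (G2), but R never turns on.
Q would need S and B (G4), but S never turns on.
N: reached.
Z would need P and R (G1), but R never turns on.
T would need J and Z (G9), but Z never turns on.
Reached: N — 1 of the 6.

1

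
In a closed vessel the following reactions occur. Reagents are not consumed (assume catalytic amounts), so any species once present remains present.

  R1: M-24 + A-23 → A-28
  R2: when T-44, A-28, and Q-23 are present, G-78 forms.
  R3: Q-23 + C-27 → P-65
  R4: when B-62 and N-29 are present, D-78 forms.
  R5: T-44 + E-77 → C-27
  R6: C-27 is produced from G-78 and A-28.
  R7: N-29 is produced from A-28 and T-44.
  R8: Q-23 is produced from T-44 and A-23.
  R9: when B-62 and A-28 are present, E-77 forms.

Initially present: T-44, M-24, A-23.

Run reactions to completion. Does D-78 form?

D-78 would need B-62 and N-29 (R4), but B-62 never forms.

No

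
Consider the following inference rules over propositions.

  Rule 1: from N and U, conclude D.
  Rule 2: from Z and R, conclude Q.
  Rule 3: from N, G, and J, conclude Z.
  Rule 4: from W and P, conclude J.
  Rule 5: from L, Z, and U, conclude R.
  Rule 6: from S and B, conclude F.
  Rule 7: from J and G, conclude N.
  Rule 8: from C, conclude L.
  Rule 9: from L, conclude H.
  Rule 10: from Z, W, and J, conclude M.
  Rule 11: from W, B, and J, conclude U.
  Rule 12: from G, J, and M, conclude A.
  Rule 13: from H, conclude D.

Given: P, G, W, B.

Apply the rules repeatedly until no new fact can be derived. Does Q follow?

Q would need Z and R (Rule 2), but R is never established.

No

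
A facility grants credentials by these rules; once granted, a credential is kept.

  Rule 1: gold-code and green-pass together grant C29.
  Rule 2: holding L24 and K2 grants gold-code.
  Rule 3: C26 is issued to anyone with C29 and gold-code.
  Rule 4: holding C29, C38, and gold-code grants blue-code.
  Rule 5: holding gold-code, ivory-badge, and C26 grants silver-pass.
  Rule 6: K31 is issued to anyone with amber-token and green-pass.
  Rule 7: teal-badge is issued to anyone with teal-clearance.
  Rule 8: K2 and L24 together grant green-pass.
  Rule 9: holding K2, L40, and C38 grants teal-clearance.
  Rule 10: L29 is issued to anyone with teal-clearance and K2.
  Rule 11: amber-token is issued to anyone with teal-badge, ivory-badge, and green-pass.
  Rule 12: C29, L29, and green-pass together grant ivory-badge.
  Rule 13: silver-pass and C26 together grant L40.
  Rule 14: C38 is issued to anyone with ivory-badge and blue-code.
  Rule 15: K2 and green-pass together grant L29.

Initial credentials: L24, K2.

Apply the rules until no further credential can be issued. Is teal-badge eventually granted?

No

teal-badge would need teal-clearance (Rule 7), but teal-clearance is never granted.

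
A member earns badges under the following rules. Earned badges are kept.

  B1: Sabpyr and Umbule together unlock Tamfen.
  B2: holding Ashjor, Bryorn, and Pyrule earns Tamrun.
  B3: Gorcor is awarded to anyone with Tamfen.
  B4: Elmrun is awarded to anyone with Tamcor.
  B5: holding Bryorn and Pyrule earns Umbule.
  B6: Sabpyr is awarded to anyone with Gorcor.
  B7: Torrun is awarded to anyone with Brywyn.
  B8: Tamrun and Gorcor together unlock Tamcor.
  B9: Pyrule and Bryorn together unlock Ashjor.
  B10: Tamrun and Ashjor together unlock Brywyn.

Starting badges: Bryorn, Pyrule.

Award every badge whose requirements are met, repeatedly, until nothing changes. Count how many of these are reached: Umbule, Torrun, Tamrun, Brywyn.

With Bryorn and Pyrule, Umbule is earned (B5).
With Pyrule and Bryorn, Ashjor is earned (B9).
With Ashjor, Bryorn, and Pyrule, Tamrun is earned (B2).
With Tamrun and Ashjor, Brywyn is earned (B10).
With Brywyn, Torrun is earned (B7).
Umbule: reached.
Torrun: reached.
Tamrun: reached.
Brywyn: reached.
All 4 are reached.

4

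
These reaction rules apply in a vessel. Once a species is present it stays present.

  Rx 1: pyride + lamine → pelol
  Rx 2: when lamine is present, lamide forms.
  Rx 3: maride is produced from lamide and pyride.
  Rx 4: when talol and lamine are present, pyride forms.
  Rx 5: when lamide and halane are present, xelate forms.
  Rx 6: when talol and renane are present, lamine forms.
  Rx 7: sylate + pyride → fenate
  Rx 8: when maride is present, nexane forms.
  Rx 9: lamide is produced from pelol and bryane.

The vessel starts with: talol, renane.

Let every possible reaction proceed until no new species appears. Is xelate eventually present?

xelate would need lamide and halane (Rx 5), but halane never forms.

No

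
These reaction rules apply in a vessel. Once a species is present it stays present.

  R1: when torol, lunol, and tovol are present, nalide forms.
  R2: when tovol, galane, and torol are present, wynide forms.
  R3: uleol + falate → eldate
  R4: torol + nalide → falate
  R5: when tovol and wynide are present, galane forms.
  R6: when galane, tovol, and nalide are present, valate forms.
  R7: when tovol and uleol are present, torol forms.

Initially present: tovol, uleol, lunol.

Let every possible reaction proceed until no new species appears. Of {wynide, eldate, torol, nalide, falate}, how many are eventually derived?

4

tovol and uleol present → torol forms (R7).
torol, lunol, and tovol present → nalide forms (R1).
torol and nalide present → falate forms (R4).
uleol and falate present → eldate forms (R3).
wynide would need tovol, galane, and torol (R2), but galane never forms.
eldate: reached.
torol: reached.
nalide: reached.
falate: reached.
Reached: eldate, torol, nalide, and falate — 4 of the 5.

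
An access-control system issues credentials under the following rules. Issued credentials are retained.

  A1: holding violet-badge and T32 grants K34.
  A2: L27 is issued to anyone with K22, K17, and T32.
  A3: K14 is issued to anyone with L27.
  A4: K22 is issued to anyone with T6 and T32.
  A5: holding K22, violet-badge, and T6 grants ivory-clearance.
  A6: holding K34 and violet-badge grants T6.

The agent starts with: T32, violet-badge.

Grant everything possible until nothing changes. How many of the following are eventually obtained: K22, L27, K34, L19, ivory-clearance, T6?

4

Holding violet-badge and T32 grants K34 (A1).
Holding K34 and violet-badge grants T6 (A6).
Holding T6 and T32 grants K22 (A4).
Holding K22, violet-badge, and T6 grants ivory-clearance (A5).
K22: reached.
L27 would need K22, K17, and T32 (A2), but K17 is never granted.
K34: reached.
No rule produces L19, and it is not given.
ivory-clearance: reached.
T6: reached.
Reached: K22, K34, ivory-clearance, and T6 — 4 of the 6.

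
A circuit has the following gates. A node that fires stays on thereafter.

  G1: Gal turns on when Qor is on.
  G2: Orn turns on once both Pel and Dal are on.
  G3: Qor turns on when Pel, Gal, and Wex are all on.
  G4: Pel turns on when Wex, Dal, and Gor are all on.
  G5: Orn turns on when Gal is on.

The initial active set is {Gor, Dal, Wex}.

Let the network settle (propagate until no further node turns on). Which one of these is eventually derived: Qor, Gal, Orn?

Orn

Wex, Dal, and Gor are on, so Pel turns on (G4).
G2: Pel and Dal on → Orn on.
Qor would need Pel, Gal, and Wex (G3), but Gal never turns on. Gal would need Qor (G1), but Qor never turns on.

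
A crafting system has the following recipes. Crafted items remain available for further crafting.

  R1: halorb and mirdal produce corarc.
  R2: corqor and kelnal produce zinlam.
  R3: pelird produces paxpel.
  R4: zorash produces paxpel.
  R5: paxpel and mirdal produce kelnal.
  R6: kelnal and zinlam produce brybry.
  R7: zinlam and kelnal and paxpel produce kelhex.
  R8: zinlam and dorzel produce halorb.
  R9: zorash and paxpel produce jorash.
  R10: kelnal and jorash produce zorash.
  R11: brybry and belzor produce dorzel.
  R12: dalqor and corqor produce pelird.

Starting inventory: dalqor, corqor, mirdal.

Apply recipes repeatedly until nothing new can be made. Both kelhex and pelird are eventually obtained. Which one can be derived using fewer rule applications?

pelird

pelird: Using R12, dalqor and corqor make pelird. [1 rule application]
kelhex: dalqor and corqor → pelird (R12). pelird → paxpel (R3). Using R5, paxpel and mirdal make kelnal. corqor and kelnal → zinlam (R2). Using R7, zinlam, kelnal, and paxpel make kelhex. [5 rule applications]
pelird needs fewer.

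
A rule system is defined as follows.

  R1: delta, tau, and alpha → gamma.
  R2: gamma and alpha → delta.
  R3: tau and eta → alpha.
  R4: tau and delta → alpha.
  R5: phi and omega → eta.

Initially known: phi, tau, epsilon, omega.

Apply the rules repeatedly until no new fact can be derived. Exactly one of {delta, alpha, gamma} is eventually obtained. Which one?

From phi and omega, R5 gives eta.
tau and eta hold, so alpha follows (R3).
gamma would need delta, tau, and alpha (R1), but delta is never established. delta would need gamma and alpha (R2), but gamma is never established.

alpha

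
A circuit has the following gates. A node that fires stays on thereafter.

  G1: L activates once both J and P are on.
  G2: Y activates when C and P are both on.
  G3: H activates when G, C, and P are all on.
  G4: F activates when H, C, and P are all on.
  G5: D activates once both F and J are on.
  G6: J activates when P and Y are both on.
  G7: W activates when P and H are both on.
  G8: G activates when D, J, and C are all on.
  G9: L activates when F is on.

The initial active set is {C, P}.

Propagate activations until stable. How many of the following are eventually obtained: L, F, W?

1

G2: C and P on → Y on.
G6: P and Y on → J on.
G1: J and P on → L on.
L: reached.
F would need H, C, and P (G4), but H never turns on.
W would need P and H (G7), but H never turns on.
Reached: L — 1 of the 3.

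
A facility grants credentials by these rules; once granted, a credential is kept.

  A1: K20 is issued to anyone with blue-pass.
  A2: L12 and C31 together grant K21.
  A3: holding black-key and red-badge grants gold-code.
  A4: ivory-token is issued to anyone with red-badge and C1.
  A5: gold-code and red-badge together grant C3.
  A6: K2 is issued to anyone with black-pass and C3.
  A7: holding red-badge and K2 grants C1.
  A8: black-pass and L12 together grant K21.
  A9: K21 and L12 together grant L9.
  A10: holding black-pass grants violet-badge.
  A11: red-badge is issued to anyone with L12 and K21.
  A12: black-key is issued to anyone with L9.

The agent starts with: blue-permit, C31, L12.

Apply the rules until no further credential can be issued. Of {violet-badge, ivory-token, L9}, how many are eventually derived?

Holding L12 and C31 grants K21 (A2).
Holding K21 and L12 grants L9 (A9).
violet-badge would need black-pass (A10), but black-pass is never granted.
ivory-token would need red-badge and C1 (A4), but C1 is never granted.
L9: reached.
Reached: L9 — 1 of the 3.

1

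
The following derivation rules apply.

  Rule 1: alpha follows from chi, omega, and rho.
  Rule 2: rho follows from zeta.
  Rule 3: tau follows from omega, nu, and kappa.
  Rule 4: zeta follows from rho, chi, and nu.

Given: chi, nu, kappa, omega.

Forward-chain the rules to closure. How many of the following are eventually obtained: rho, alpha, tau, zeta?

From omega, nu, and kappa, Rule 3 gives tau.
rho would need zeta (Rule 2), but zeta is never established.
alpha would need chi, omega, and rho (Rule 1), but rho is never established.
tau: reached.
zeta would need rho, chi, and nu (Rule 4), but rho is never established.
Reached: tau — 1 of the 4.

1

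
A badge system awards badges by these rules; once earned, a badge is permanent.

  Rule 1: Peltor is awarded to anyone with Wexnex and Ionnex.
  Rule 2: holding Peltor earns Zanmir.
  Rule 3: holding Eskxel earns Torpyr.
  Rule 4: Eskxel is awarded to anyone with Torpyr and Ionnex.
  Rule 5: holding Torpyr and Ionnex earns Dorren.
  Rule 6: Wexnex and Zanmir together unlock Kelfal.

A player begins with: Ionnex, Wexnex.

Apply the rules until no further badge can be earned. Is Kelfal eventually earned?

Yes

With Wexnex and Ionnex, Peltor is earned (Rule 1).
With Peltor, Zanmir is earned (Rule 2).
With Wexnex and Zanmir, Kelfal is earned (Rule 6).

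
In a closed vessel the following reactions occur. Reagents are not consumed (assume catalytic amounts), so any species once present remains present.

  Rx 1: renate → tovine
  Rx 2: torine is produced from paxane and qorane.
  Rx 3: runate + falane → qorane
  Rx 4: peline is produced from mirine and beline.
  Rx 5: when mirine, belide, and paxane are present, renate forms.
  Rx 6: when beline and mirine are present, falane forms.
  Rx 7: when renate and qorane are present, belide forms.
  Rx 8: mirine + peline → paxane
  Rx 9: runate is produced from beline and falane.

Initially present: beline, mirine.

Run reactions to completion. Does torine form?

Yes

beline and mirine present → falane forms (Rx 6).
mirine and beline present → peline forms (Rx 4).
mirine and peline present → paxane forms (Rx 8).
beline and falane present → runate forms (Rx 9).
runate and falane present → qorane forms (Rx 3).
paxane and qorane present → torine forms (Rx 2).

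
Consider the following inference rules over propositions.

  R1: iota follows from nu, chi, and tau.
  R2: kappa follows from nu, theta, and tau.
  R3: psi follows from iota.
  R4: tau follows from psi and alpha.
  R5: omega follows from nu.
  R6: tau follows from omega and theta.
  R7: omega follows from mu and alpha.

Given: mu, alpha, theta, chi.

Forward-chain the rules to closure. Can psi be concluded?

No

psi would need iota (R3), but iota is never established.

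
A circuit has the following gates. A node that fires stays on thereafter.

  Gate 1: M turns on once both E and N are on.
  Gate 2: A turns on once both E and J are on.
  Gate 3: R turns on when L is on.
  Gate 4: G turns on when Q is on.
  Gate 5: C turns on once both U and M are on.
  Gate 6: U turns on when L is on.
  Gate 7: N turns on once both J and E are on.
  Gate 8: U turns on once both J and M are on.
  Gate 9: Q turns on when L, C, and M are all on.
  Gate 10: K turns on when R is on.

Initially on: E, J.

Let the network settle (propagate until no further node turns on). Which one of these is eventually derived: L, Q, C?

Gate 7: J and E on → N on.
Gate 1: E and N on → M on.
Gate 8: J and M on → U on.
U and M are on, so C turns on (Gate 5).
No rule produces L, and it is not given. Q would need L, C, and M (Gate 9), but L never turns on.

C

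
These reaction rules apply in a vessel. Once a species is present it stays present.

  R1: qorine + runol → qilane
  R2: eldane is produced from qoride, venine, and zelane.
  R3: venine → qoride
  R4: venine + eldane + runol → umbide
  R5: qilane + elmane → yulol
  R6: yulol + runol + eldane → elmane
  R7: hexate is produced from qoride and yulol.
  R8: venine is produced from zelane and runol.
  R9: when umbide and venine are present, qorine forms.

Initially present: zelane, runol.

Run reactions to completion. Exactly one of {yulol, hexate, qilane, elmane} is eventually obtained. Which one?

qilane

zelane and runol present → venine forms (R8).
venine present → qoride forms (R3).
qoride, venine, and zelane present → eldane forms (R2).
venine, eldane, and runol present → umbide forms (R4).
umbide and venine present → qorine forms (R9).
qorine and runol present → qilane forms (R1).
hexate would need qoride and yulol (R7), but yulol never forms. elmane would need yulol, runol, and eldane (R6), but yulol never forms. yulol would need qilane and elmane (R5), but elmane never forms.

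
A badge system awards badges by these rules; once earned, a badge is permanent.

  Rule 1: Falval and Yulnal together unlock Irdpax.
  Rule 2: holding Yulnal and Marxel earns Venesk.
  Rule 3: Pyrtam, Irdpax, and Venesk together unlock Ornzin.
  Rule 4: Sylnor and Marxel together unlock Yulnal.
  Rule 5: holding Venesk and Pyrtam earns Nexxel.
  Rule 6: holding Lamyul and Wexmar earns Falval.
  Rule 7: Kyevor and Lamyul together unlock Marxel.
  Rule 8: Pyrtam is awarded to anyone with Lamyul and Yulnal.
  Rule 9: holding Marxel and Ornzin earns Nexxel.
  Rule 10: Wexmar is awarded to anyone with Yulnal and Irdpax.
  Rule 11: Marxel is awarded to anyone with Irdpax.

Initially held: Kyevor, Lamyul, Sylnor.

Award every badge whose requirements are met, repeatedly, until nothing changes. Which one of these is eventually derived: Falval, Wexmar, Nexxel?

With Kyevor and Lamyul, Marxel is earned (Rule 7).
With Sylnor and Marxel, Yulnal is earned (Rule 4).
With Yulnal and Marxel, Venesk is earned (Rule 2).
With Lamyul and Yulnal, Pyrtam is earned (Rule 8).
With Venesk and Pyrtam, Nexxel is earned (Rule 5).
Falval would need Lamyul and Wexmar (Rule 6), but Wexmar is never earned. Wexmar would need Yulnal and Irdpax (Rule 10), but Irdpax is never earned.

Nexxel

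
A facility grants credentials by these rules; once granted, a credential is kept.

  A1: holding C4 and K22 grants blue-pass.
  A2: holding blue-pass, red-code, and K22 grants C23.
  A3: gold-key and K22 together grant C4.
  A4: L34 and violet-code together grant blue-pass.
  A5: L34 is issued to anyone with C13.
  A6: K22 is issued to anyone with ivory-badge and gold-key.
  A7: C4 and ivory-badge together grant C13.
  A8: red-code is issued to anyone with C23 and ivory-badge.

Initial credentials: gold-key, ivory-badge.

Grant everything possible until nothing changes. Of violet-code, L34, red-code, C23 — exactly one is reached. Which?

Holding ivory-badge and gold-key grants K22 (A6).
Holding gold-key and K22 grants C4 (A3).
Holding C4 and ivory-badge grants C13 (A7).
Holding C13 grants L34 (A5).
C23 would need blue-pass, red-code, and K22 (A2), but red-code is never granted. red-code would need C23 and ivory-badge (A8), but C23 is never granted. No rule produces violet-code, and it is not given.

L34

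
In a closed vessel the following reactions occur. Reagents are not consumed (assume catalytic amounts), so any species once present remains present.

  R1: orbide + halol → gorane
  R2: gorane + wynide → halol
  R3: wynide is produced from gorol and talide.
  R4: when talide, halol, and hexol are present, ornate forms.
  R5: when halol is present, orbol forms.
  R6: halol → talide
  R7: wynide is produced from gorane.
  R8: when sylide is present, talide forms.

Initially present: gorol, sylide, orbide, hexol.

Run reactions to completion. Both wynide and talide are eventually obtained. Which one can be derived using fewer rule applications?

talide

talide: sylide present → talide forms (R8). [1 rule application]
wynide: sylide present → talide forms (R8). gorol and talide present → wynide forms (R3). [2 rule applications]
talide needs fewer.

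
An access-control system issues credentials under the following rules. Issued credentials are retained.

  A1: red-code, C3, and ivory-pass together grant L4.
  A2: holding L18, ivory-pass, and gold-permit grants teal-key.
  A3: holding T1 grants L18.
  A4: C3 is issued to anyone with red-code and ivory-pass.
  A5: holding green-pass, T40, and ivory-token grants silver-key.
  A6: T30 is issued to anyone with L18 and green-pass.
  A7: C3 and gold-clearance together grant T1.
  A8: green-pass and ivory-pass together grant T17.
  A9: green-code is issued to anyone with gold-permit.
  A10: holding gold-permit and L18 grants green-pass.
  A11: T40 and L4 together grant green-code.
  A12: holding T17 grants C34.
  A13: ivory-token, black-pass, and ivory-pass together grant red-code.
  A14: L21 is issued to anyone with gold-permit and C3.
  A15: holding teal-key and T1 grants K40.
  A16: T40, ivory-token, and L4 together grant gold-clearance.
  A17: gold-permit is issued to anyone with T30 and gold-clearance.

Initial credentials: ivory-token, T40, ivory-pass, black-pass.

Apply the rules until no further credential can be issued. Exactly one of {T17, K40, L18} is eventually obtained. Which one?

Holding ivory-token, black-pass, and ivory-pass grants red-code (A13).
Holding red-code and ivory-pass grants C3 (A4).
Holding red-code, C3, and ivory-pass grants L4 (A1).
Holding T40, ivory-token, and L4 grants gold-clearance (A16).
Holding C3 and gold-clearance grants T1 (A7).
Holding T1 grants L18 (A3).
K40 would need teal-key and T1 (A15), but teal-key is never granted. T17 would need green-pass and ivory-pass (A8), but green-pass is never granted.

L18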